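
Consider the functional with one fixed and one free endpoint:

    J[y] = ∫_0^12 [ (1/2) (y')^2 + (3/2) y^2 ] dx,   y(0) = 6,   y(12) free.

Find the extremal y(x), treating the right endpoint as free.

The Lagrangian L = (1/2) (y')^2 + (3/2) y^2 gives
    ∂L/∂y = 3 y,   ∂L/∂y' = y'.
Euler-Lagrange: y'' − 3 y = 0.
With k = sqrt(3), the general solution is
    y(x) = A cosh(sqrt(3) x) + B sinh(sqrt(3) x).
Fixed left endpoint y(0) = 6 ⇒ A = 6.
The right endpoint x = 12 is free, so the natural (transversality) condition is ∂L/∂y' |_{x=12} = 0, i.e. y'(12) = 0.
Compute y'(x) = A k sinh(k x) + B k cosh(k x), so
    y'(12) = A k sinh(k·12) + B k cosh(k·12) = 0
    ⇒ B = −A tanh(k·12) = − 6 tanh(sqrt(3)·12).
Therefore the extremal is
    y(x) = 6 cosh(sqrt(3) x) − 6 tanh(sqrt(3)·12) sinh(sqrt(3) x).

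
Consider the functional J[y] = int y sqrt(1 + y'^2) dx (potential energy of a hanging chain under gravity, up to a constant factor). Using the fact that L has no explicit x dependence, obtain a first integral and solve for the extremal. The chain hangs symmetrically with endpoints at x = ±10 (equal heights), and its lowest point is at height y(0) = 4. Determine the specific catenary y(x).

The Lagrangian L(y, y') = y sqrt(1 + y'^2) has no explicit x dependence, so the Beltrami identity applies:
    L − y' ∂L/∂y' = C.
Compute ∂L/∂y' = y · y' / sqrt(1 + y'^2). Then
    L − y' ∂L/∂y'
    = y sqrt(1 + y'^2) − y · y'^2 / sqrt(1 + y'^2)
    = y (1 + y'^2 − y'^2) / sqrt(1 + y'^2)
    = y / sqrt(1 + y'^2) = C.
Squaring gives y^2 = C^2 (1 + y'^2), i.e.
    y'^2 = y^2 / C^2 − 1.
Separating variables,
    dy / sqrt(y^2 − C^2) = dx / C,
and integrating gives arccosh(y / C) = (x − a)/C, so
    y(x) = C cosh((x − a)/C),
the catenary. The constants C and a are fixed by the two endpoint conditions (and, for the hanging-chain problem, the length constraint selects C).
Now fit the given data. The endpoints x = ±10 are symmetric at equal height, so the catenary is even about its minimum: a = 0 and y(x) = C cosh(x/C). The lowest point is y(0) = C cosh(0) = C, and we are told y(0) = 4, so C = 4. Therefore
    y(x) = 4 cosh(x/4),
and at the endpoints
    y(±10) = 4 cosh(10/4).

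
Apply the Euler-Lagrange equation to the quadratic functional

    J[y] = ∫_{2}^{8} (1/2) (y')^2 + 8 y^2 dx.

The Lagrangian is L = (1/2) (y')^2 + 8 y^2.
Compute ∂L/∂y = 16y, ∂L/∂y' = y'.
The Euler-Lagrange equation d/dx(∂L/∂y') − ∂L/∂y = 0 reduces to
    y'' − 16 y = 0.
Its general solution is
    y(x) = A e^(4x) + B e^(−4x),
with A, B fixed by the endpoint conditions.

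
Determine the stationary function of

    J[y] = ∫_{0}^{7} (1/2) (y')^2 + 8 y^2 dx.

The Lagrangian is L = (1/2) (y')^2 + 8 y^2.
Compute ∂L/∂y = 16y, ∂L/∂y' = y'.
The Euler-Lagrange equation d/dx(∂L/∂y') − ∂L/∂y = 0 reduces to
    y'' − 16 y = 0.
Its general solution is
    y(x) = A e^(4x) + B e^(−4x),
with A, B fixed by the endpoint conditions.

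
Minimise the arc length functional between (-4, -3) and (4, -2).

Arc-length functional: J[y] = ∫ sqrt(1 + (y')^2) dx.
Lagrangian L = sqrt(1 + (y')^2) has no explicit y dependence, so ∂L/∂y = 0 and the Euler-Lagrange equation gives
    d/dx( y' / sqrt(1 + (y')^2) ) = 0  ⇒  y' / sqrt(1 + (y')^2) = const.
Hence y' is constant, so y(x) is affine.
Fitting the endpoints (-4, -3) and (4, -2):
    slope m = ((-2) − (-3)) / (4 − (-4)) = 1/8,
    intercept c = (-3) − m·(-4) = -5/2.
Extremal: y(x) = (1/8) x - 5/2.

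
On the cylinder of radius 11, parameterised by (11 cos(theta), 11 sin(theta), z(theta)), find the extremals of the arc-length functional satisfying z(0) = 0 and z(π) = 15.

Parameterise the cylinder of radius R = 11 as
    r(θ) = (11 cos θ, 11 sin θ, z(θ)).
The arc-length element is
    ds = sqrt(121 + (dz/dθ)^2) dθ,
so the Lagrangian is L = sqrt(121 + z'^2).
L depends on z' only, not on z or θ, so ∂L/∂z = 0 and
    ∂L/∂z' = z' / sqrt(121 + z'^2).
The Euler-Lagrange equation gives
    d/dθ( z' / sqrt(121 + z'^2) ) = 0,
so z' is constant. Integrating once:
    z(θ) = a θ + b,
a helix on the cylinder (a straight line when the cylinder is unrolled). The constants a, b are determined by the endpoint conditions.
With endpoint conditions z(0) = 0 and z(π) = 15: from z(0) = b we get b = 0, and a·π + 0 = 15 gives a = 15/π, so
    z(θ) = (15/π) θ.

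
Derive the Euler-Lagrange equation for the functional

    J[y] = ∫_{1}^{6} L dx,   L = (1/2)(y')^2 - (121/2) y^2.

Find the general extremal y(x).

The Lagrangian is L = (1/2)(y')^2 - (121/2) y^2.
∂L/∂y = -121y.
∂L/∂y' = y'.
The Euler-Lagrange equation d/dx(∂L/∂y') − ∂L/∂y = 0 becomes:
    y'' + 121 y = 0
General solution: y(x) = A sin(11x) + B cos(11x), where A and B are arbitrary constants fixed by the endpoint conditions.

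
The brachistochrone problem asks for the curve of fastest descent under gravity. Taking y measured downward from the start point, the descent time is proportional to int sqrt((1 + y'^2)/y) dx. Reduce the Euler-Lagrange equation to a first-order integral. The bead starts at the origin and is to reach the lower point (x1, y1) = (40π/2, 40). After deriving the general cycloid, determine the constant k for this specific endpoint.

The Lagrangian L = sqrt((1 + y'^2) / y) has no explicit x dependence, so the Beltrami identity applies:
    L − y' ∂L/∂y' = C.
Compute ∂L/∂y' = y' / sqrt(y (1 + y'^2)).
Substitute:
    sqrt((1 + y'^2)/y) − y'·y' / sqrt(y (1 + y'^2))
    = (1 + y'^2) / sqrt(y (1 + y'^2)) − y'^2 / sqrt(y (1 + y'^2))
    = 1 / sqrt(y (1 + y'^2)) = C.
Squaring and rearranging gives the first integral
    y (1 + y'^2) = 1/C^2 =: k   (constant).
Solving this first-order ODE by the substitution
    y = (k/2)(1 − cos θ)
yields the cycloid parameterisation
    x(θ) = (k/2)(θ − sin θ),   y(θ) = (k/2)(1 − cos θ).
The constant k is fixed by the endpoint condition.
Now fit the given lower endpoint (x1, y1) = (40π/2, 40). At the bottom of the first arch (θ = π), the parametric equations give
    y(π) = (k/2)(1 − cos π) = k,
    x(π) = (k/2)(π − sin π) = kπ/2.
Matching y(π) = 40 gives k = 40, consistent with x(π) = 40π/2. Therefore the specific cycloid is
    x(θ) = (40/2)(θ − sin θ),   y(θ) = (40/2)(1 − cos θ).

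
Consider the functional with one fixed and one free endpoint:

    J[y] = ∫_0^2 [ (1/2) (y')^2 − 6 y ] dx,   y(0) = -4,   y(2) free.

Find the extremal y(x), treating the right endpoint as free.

The Lagrangian L = (1/2) (y')^2 − 6 y gives
    ∂L/∂y = −6,   ∂L/∂y' = y'.
Euler-Lagrange: d/dx(y') − (−6) = 0, i.e. y'' + 6 = 0, so
    y(x) = −(6/2) x^2 + C1 x + C2.
Fixed left endpoint y(0) = -4 ⇒ C2 = -4.
The right endpoint x = 2 is free, so the natural (transversality) condition is ∂L/∂y' |_{x=2} = 0, i.e. y'(2) = 0.
Compute y'(x) = −6 x + C1, so y'(2) = −12 + C1 = 0 ⇒ C1 = 12.
Therefore the extremal is
    y(x) = −3 x^2 + 12 x − 4.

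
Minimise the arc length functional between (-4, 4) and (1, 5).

Arc-length functional: J[y] = ∫ sqrt(1 + (y')^2) dx.
Lagrangian L = sqrt(1 + (y')^2) has no explicit y dependence, so ∂L/∂y = 0 and the Euler-Lagrange equation gives
    d/dx( y' / sqrt(1 + (y')^2) ) = 0  ⇒  y' / sqrt(1 + (y')^2) = const.
Hence y' is constant, so y(x) is affine.
Fitting the endpoints (-4, 4) and (1, 5):
    slope m = (5 − 4) / (1 − (-4)) = 1/5,
    intercept c = 4 − m·(-4) = 24/5.
Extremal: y(x) = (1/5) x + 24/5.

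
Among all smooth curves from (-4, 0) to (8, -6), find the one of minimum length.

Arc-length functional: J[y] = ∫ sqrt(1 + (y')^2) dx.
Lagrangian L = sqrt(1 + (y')^2) has no explicit y dependence, so ∂L/∂y = 0 and the Euler-Lagrange equation gives
    d/dx( y' / sqrt(1 + (y')^2) ) = 0  ⇒  y' / sqrt(1 + (y')^2) = const.
Hence y' is constant, so y(x) is affine.
Fitting the endpoints (-4, 0) and (8, -6):
    slope m = ((-6) − 0) / (8 − (-4)) = -1/2,
    intercept c = 0 − m·(-4) = -2.
Extremal: y(x) = (-1/2) x - 2.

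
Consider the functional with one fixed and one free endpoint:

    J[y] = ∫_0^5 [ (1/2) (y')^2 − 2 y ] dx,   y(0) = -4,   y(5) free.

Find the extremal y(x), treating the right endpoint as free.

The Lagrangian L = (1/2) (y')^2 − 2 y gives
    ∂L/∂y = −2,   ∂L/∂y' = y'.
Euler-Lagrange: d/dx(y') − (−2) = 0, i.e. y'' + 2 = 0, so
    y(x) = −(2/2) x^2 + C1 x + C2.
Fixed left endpoint y(0) = -4 ⇒ C2 = -4.
The right endpoint x = 5 is free, so the natural (transversality) condition is ∂L/∂y' |_{x=5} = 0, i.e. y'(5) = 0.
Compute y'(x) = −2 x + C1, so y'(5) = −10 + C1 = 0 ⇒ C1 = 10.
Therefore the extremal is
    y(x) = −x^2 + 10 x − 4.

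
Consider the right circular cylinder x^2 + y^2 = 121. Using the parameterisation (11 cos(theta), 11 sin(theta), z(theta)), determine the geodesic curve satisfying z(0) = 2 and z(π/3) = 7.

Parameterise the cylinder of radius R = 11 as
    r(θ) = (11 cos θ, 11 sin θ, z(θ)).
The arc-length element is
    ds = sqrt(121 + (dz/dθ)^2) dθ,
so the Lagrangian is L = sqrt(121 + z'^2).
L depends on z' only, not on z or θ, so ∂L/∂z = 0 and
    ∂L/∂z' = z' / sqrt(121 + z'^2).
The Euler-Lagrange equation gives
    d/dθ( z' / sqrt(121 + z'^2) ) = 0,
so z' is constant. Integrating once:
    z(θ) = a θ + b,
a helix on the cylinder (a straight line when the cylinder is unrolled). The constants a, b are determined by the endpoint conditions.
With endpoint conditions z(0) = 2 and z(π/3) = 7: from z(0) = b we get b = 2, and a·π/3 + 2 = 7 gives a = 15/π, so
    z(θ) = (15/π) θ + 2.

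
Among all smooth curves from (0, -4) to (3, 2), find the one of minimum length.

Arc-length functional: J[y] = ∫ sqrt(1 + (y')^2) dx.
Lagrangian L = sqrt(1 + (y')^2) has no explicit y dependence, so ∂L/∂y = 0 and the Euler-Lagrange equation gives
    d/dx( y' / sqrt(1 + (y')^2) ) = 0  ⇒  y' / sqrt(1 + (y')^2) = const.
Hence y' is constant, so y(x) is affine.
Fitting the endpoints (0, -4) and (3, 2):
    slope m = (2 − (-4)) / (3 − 0) = 2,
    intercept c = (-4) − m·0 = -4.
Extremal: y(x) = 2 x - 4.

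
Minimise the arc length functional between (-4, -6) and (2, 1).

Arc-length functional: J[y] = ∫ sqrt(1 + (y')^2) dx.
Lagrangian L = sqrt(1 + (y')^2) has no explicit y dependence, so ∂L/∂y = 0 and the Euler-Lagrange equation gives
    d/dx( y' / sqrt(1 + (y')^2) ) = 0  ⇒  y' / sqrt(1 + (y')^2) = const.
Hence y' is constant, so y(x) is affine.
Fitting the endpoints (-4, -6) and (2, 1):
    slope m = (1 − (-6)) / (2 − (-4)) = 7/6,
    intercept c = (-6) − m·(-4) = -4/3.
Extremal: y(x) = (7/6) x - 4/3.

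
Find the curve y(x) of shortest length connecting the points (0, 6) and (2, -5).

Arc-length functional: J[y] = ∫ sqrt(1 + (y')^2) dx.
Lagrangian L = sqrt(1 + (y')^2) has no explicit y dependence, so ∂L/∂y = 0 and the Euler-Lagrange equation gives
    d/dx( y' / sqrt(1 + (y')^2) ) = 0  ⇒  y' / sqrt(1 + (y')^2) = const.
Hence y' is constant, so y(x) is affine.
Fitting the endpoints (0, 6) and (2, -5):
    slope m = ((-5) − 6) / (2 − 0) = -11/2,
    intercept c = 6 − m·0 = 6.
Extremal: y(x) = (-11/2) x + 6.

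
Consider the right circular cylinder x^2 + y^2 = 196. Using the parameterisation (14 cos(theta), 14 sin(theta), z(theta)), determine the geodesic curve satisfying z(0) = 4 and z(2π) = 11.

Parameterise the cylinder of radius R = 14 as
    r(θ) = (14 cos θ, 14 sin θ, z(θ)).
The arc-length element is
    ds = sqrt(196 + (dz/dθ)^2) dθ,
so the Lagrangian is L = sqrt(196 + z'^2).
L depends on z' only, not on z or θ, so ∂L/∂z = 0 and
    ∂L/∂z' = z' / sqrt(196 + z'^2).
The Euler-Lagrange equation gives
    d/dθ( z' / sqrt(196 + z'^2) ) = 0,
so z' is constant. Integrating once:
    z(θ) = a θ + b,
a helix on the cylinder (a straight line when the cylinder is unrolled). The constants a, b are determined by the endpoint conditions.
With endpoint conditions z(0) = 4 and z(2π) = 11: from z(0) = b we get b = 4, and a·2π + 4 = 11 gives a = 7/(2π), so
    z(θ) = (7/(2π)) θ + 4.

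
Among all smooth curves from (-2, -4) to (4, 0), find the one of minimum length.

Arc-length functional: J[y] = ∫ sqrt(1 + (y')^2) dx.
Lagrangian L = sqrt(1 + (y')^2) has no explicit y dependence, so ∂L/∂y = 0 and the Euler-Lagrange equation gives
    d/dx( y' / sqrt(1 + (y')^2) ) = 0  ⇒  y' / sqrt(1 + (y')^2) = const.
Hence y' is constant, so y(x) is affine.
Fitting the endpoints (-2, -4) and (4, 0):
    slope m = (0 − (-4)) / (4 − (-2)) = 2/3,
    intercept c = (-4) − m·(-2) = -8/3.
Extremal: y(x) = (2/3) x - 8/3.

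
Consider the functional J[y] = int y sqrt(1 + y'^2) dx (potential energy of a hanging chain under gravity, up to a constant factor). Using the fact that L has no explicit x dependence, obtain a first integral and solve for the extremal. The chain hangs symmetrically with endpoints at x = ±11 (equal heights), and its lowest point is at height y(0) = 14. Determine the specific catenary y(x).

The Lagrangian L(y, y') = y sqrt(1 + y'^2) has no explicit x dependence, so the Beltrami identity applies:
    L − y' ∂L/∂y' = C.
Compute ∂L/∂y' = y · y' / sqrt(1 + y'^2). Then
    L − y' ∂L/∂y'
    = y sqrt(1 + y'^2) − y · y'^2 / sqrt(1 + y'^2)
    = y (1 + y'^2 − y'^2) / sqrt(1 + y'^2)
    = y / sqrt(1 + y'^2) = C.
Squaring gives y^2 = C^2 (1 + y'^2), i.e.
    y'^2 = y^2 / C^2 − 1.
Separating variables,
    dy / sqrt(y^2 − C^2) = dx / C,
and integrating gives arccosh(y / C) = (x − a)/C, so
    y(x) = C cosh((x − a)/C),
the catenary. The constants C and a are fixed by the two endpoint conditions (and, for the hanging-chain problem, the length constraint selects C).
Now fit the given data. The endpoints x = ±11 are symmetric at equal height, so the catenary is even about its minimum: a = 0 and y(x) = C cosh(x/C). The lowest point is y(0) = C cosh(0) = C, and we are told y(0) = 14, so C = 14. Therefore
    y(x) = 14 cosh(x/14),
and at the endpoints
    y(±11) = 14 cosh(11/14).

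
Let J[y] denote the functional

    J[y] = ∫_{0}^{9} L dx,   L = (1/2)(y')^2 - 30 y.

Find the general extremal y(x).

The Lagrangian is L = (1/2)(y')^2 - 30 y.
∂L/∂y = -30.
∂L/∂y' = y'.
The Euler-Lagrange equation d/dx(∂L/∂y') − ∂L/∂y = 0 becomes:
    y'' + 30 = 0
General solution: y(x) = -15 x^2 + A x + B, where A and B are arbitrary constants fixed by the endpoint conditions.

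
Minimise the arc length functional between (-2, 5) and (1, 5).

Arc-length functional: J[y] = ∫ sqrt(1 + (y')^2) dx.
Lagrangian L = sqrt(1 + (y')^2) has no explicit y dependence, so ∂L/∂y = 0 and the Euler-Lagrange equation gives
    d/dx( y' / sqrt(1 + (y')^2) ) = 0  ⇒  y' / sqrt(1 + (y')^2) = const.
Hence y' is constant, so y(x) is affine.
Fitting the endpoints (-2, 5) and (1, 5):
    slope m = (5 − 5) / (1 − (-2)) = 0,
    intercept c = 5 − m·(-2) = 5.
Extremal: y(x) = 5.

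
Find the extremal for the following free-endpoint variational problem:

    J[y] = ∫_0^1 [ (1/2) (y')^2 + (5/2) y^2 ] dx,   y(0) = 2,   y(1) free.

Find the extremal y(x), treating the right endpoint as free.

The Lagrangian L = (1/2) (y')^2 + (5/2) y^2 gives
    ∂L/∂y = 5 y,   ∂L/∂y' = y'.
Euler-Lagrange: y'' − 5 y = 0.
With k = sqrt(5), the general solution is
    y(x) = A cosh(sqrt(5) x) + B sinh(sqrt(5) x).
Fixed left endpoint y(0) = 2 ⇒ A = 2.
The right endpoint x = 1 is free, so the natural (transversality) condition is ∂L/∂y' |_{x=1} = 0, i.e. y'(1) = 0.
Compute y'(x) = A k sinh(k x) + B k cosh(k x), so
    y'(1) = A k sinh(k·1) + B k cosh(k·1) = 0
    ⇒ B = −A tanh(k·1) = − 2 tanh(sqrt(5)·1).
Therefore the extremal is
    y(x) = 2 cosh(sqrt(5) x) − 2 tanh(sqrt(5)·1) sinh(sqrt(5) x).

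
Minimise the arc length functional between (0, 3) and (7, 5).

Arc-length functional: J[y] = ∫ sqrt(1 + (y')^2) dx.
Lagrangian L = sqrt(1 + (y')^2) has no explicit y dependence, so ∂L/∂y = 0 and the Euler-Lagrange equation gives
    d/dx( y' / sqrt(1 + (y')^2) ) = 0  ⇒  y' / sqrt(1 + (y')^2) = const.
Hence y' is constant, so y(x) is affine.
Fitting the endpoints (0, 3) and (7, 5):
    slope m = (5 − 3) / (7 − 0) = 2/7,
    intercept c = 3 − m·0 = 3.
Extremal: y(x) = (2/7) x + 3.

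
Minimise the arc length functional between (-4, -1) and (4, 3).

Arc-length functional: J[y] = ∫ sqrt(1 + (y')^2) dx.
Lagrangian L = sqrt(1 + (y')^2) has no explicit y dependence, so ∂L/∂y = 0 and the Euler-Lagrange equation gives
    d/dx( y' / sqrt(1 + (y')^2) ) = 0  ⇒  y' / sqrt(1 + (y')^2) = const.
Hence y' is constant, so y(x) is affine.
Fitting the endpoints (-4, -1) and (4, 3):
    slope m = (3 − (-1)) / (4 − (-4)) = 1/2,
    intercept c = (-1) − m·(-4) = 1.
Extremal: y(x) = (1/2) x + 1.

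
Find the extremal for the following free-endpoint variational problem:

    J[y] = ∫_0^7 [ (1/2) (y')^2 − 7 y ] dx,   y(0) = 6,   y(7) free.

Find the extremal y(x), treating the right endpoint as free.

The Lagrangian L = (1/2) (y')^2 − 7 y gives
    ∂L/∂y = −7,   ∂L/∂y' = y'.
Euler-Lagrange: d/dx(y') − (−7) = 0, i.e. y'' + 7 = 0, so
    y(x) = −(7/2) x^2 + C1 x + C2.
Fixed left endpoint y(0) = 6 ⇒ C2 = 6.
The right endpoint x = 7 is free, so the natural (transversality) condition is ∂L/∂y' |_{x=7} = 0, i.e. y'(7) = 0.
Compute y'(x) = −7 x + C1, so y'(7) = −49 + C1 = 0 ⇒ C1 = 49.
Therefore the extremal is
    y(x) = −(7/2) x^2 + 49 x + 6.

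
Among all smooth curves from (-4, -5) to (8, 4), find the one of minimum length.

Arc-length functional: J[y] = ∫ sqrt(1 + (y')^2) dx.
Lagrangian L = sqrt(1 + (y')^2) has no explicit y dependence, so ∂L/∂y = 0 and the Euler-Lagrange equation gives
    d/dx( y' / sqrt(1 + (y')^2) ) = 0  ⇒  y' / sqrt(1 + (y')^2) = const.
Hence y' is constant, so y(x) is affine.
Fitting the endpoints (-4, -5) and (8, 4):
    slope m = (4 − (-5)) / (8 − (-4)) = 3/4,
    intercept c = (-5) − m·(-4) = -2.
Extremal: y(x) = (3/4) x - 2.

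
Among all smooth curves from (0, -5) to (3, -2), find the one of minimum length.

Arc-length functional: J[y] = ∫ sqrt(1 + (y')^2) dx.
Lagrangian L = sqrt(1 + (y')^2) has no explicit y dependence, so ∂L/∂y = 0 and the Euler-Lagrange equation gives
    d/dx( y' / sqrt(1 + (y')^2) ) = 0  ⇒  y' / sqrt(1 + (y')^2) = const.
Hence y' is constant, so y(x) is affine.
Fitting the endpoints (0, -5) and (3, -2):
    slope m = ((-2) − (-5)) / (3 − 0) = 1,
    intercept c = (-5) − m·0 = -5.
Extremal: y(x) = x - 5.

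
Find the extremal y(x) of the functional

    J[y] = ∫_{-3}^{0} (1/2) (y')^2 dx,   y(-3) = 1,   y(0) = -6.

The Lagrangian is L = (1/2) (y')^2.
Compute ∂L/∂y = 0, ∂L/∂y' = y'.
The Euler-Lagrange equation d/dx(∂L/∂y') − ∂L/∂y = 0 reduces to
    y'' = 0.
Its general solution is
    y(x) = A x + B,
with A, B fixed by the endpoint conditions.
Applying the endpoint conditions y(-3) = 1 and y(0) = -6: solve A·-3 + B = 1 and A·0 + B = -6. Subtracting gives A(0 − -3) = -6 − 1, so A = -7/3, and B = 1 − A·-3 = -6. Therefore
    y(x) = (-7/3) x - 6.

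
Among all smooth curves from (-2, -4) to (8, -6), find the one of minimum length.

Arc-length functional: J[y] = ∫ sqrt(1 + (y')^2) dx.
Lagrangian L = sqrt(1 + (y')^2) has no explicit y dependence, so ∂L/∂y = 0 and the Euler-Lagrange equation gives
    d/dx( y' / sqrt(1 + (y')^2) ) = 0  ⇒  y' / sqrt(1 + (y')^2) = const.
Hence y' is constant, so y(x) is affine.
Fitting the endpoints (-2, -4) and (8, -6):
    slope m = ((-6) − (-4)) / (8 − (-2)) = -1/5,
    intercept c = (-4) − m·(-2) = -22/5.
Extremal: y(x) = (-1/5) x - 22/5.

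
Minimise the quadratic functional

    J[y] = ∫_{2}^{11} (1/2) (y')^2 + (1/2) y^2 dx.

The Lagrangian is L = (1/2) (y')^2 + (1/2) y^2.
Compute ∂L/∂y = y, ∂L/∂y' = y'.
The Euler-Lagrange equation d/dx(∂L/∂y') − ∂L/∂y = 0 reduces to
    y'' − y = 0.
Its general solution is
    y(x) = A e^x + B e^(−x),
with A, B fixed by the endpoint conditions.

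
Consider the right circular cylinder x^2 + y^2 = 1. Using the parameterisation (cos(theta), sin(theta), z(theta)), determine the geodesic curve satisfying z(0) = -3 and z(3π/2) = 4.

Parameterise the cylinder of radius R = 1 as
    r(θ) = (cos θ, sin θ, z(θ)).
The arc-length element is
    ds = sqrt(1 + (dz/dθ)^2) dθ,
so the Lagrangian is L = sqrt(1 + z'^2).
L depends on z' only, not on z or θ, so ∂L/∂z = 0 and
    ∂L/∂z' = z' / sqrt(1 + z'^2).
The Euler-Lagrange equation gives
    d/dθ( z' / sqrt(1 + z'^2) ) = 0,
so z' is constant. Integrating once:
    z(θ) = a θ + b,
a helix on the cylinder (a straight line when the cylinder is unrolled). The constants a, b are determined by the endpoint conditions.
With endpoint conditions z(0) = -3 and z(3π/2) = 4: from z(0) = b we get b = -3, and a·3π/2 + -3 = 4 gives a = 14/(3π), so
    z(θ) = (14/(3π)) θ − 3.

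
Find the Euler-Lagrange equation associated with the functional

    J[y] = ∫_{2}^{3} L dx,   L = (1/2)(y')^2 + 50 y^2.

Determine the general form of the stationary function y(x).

The Lagrangian is L = (1/2)(y')^2 + 50 y^2.
∂L/∂y = 100y.
∂L/∂y' = y'.
The Euler-Lagrange equation d/dx(∂L/∂y') − ∂L/∂y = 0 becomes:
    y'' - 100 y = 0
General solution: y(x) = A e^(10x) + B e^(-10x), where A and B are arbitrary constants fixed by the endpoint conditions.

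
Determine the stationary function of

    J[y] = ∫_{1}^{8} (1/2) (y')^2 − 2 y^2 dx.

The Lagrangian is L = (1/2) (y')^2 − 2 y^2.
Compute ∂L/∂y = -4y, ∂L/∂y' = y'.
The Euler-Lagrange equation d/dx(∂L/∂y') − ∂L/∂y = 0 reduces to
    y'' + 4 y = 0.
Its general solution is
    y(x) = A sin(2x) + B cos(2x),
with A, B fixed by the endpoint conditions.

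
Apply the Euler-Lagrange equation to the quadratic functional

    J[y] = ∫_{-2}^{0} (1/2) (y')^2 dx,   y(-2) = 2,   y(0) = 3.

The Lagrangian is L = (1/2) (y')^2.
Compute ∂L/∂y = 0, ∂L/∂y' = y'.
The Euler-Lagrange equation d/dx(∂L/∂y') − ∂L/∂y = 0 reduces to
    y'' = 0.
Its general solution is
    y(x) = A x + B,
with A, B fixed by the endpoint conditions.
Applying the endpoint conditions y(-2) = 2 and y(0) = 3: solve A·-2 + B = 2 and A·0 + B = 3. Subtracting gives A(0 − -2) = 3 − 2, so A = 1/2, and B = 2 − A·-2 = 3. Therefore
    y(x) = (1/2) x + 3.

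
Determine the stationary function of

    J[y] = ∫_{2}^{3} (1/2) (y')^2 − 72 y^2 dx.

The Lagrangian is L = (1/2) (y')^2 − 72 y^2.
Compute ∂L/∂y = -144y, ∂L/∂y' = y'.
The Euler-Lagrange equation d/dx(∂L/∂y') − ∂L/∂y = 0 reduces to
    y'' + 144 y = 0.
Its general solution is
    y(x) = A sin(12x) + B cos(12x),
with A, B fixed by the endpoint conditions.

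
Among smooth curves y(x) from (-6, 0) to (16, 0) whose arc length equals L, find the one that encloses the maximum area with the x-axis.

Set up the augmented Lagrangian using a multiplier λ for the length constraint:
    F(y, y') = y − λ sqrt(1 + y'^2).
F has no explicit x dependence, so the Beltrami identity yields a first integral
    F − y' ∂F/∂y' = C.
Compute ∂F/∂y' = −λ y' / sqrt(1 + y'^2). Then
    y − λ sqrt(1 + y'^2) + λ y'^2 / sqrt(1 + y'^2) = C
    ⇒  y − λ / sqrt(1 + y'^2) = C.
Solving for y' and integrating gives
    (x − a)^2 + (y − b)^2 = λ^2,
a circular arc of radius λ. The constants a, b are determined by the endpoint conditions y(-6) = y(16) = 0, and λ is fixed implicitly by the length constraint
    ∫_{-6}^{16} sqrt(1 + y'^2) dx = L.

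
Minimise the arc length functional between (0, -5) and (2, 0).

Arc-length functional: J[y] = ∫ sqrt(1 + (y')^2) dx.
Lagrangian L = sqrt(1 + (y')^2) has no explicit y dependence, so ∂L/∂y = 0 and the Euler-Lagrange equation gives
    d/dx( y' / sqrt(1 + (y')^2) ) = 0  ⇒  y' / sqrt(1 + (y')^2) = const.
Hence y' is constant, so y(x) is affine.
Fitting the endpoints (0, -5) and (2, 0):
    slope m = (0 − (-5)) / (2 − 0) = 5/2,
    intercept c = (-5) − m·0 = -5.
Extremal: y(x) = (5/2) x - 5.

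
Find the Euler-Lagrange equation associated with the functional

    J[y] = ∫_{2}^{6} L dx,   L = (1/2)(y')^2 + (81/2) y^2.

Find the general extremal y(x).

The Lagrangian is L = (1/2)(y')^2 + (81/2) y^2.
∂L/∂y = 81y.
∂L/∂y' = y'.
The Euler-Lagrange equation d/dx(∂L/∂y') − ∂L/∂y = 0 becomes:
    y'' - 81 y = 0
General solution: y(x) = A e^(9x) + B e^(-9x), where A and B are arbitrary constants fixed by the endpoint conditions.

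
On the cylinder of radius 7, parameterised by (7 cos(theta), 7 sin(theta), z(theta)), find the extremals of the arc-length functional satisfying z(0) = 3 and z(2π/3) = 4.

Parameterise the cylinder of radius R = 7 as
    r(θ) = (7 cos θ, 7 sin θ, z(θ)).
The arc-length element is
    ds = sqrt(49 + (dz/dθ)^2) dθ,
so the Lagrangian is L = sqrt(49 + z'^2).
L depends on z' only, not on z or θ, so ∂L/∂z = 0 and
    ∂L/∂z' = z' / sqrt(49 + z'^2).
The Euler-Lagrange equation gives
    d/dθ( z' / sqrt(49 + z'^2) ) = 0,
so z' is constant. Integrating once:
    z(θ) = a θ + b,
a helix on the cylinder (a straight line when the cylinder is unrolled). The constants a, b are determined by the endpoint conditions.
With endpoint conditions z(0) = 3 and z(2π/3) = 4: from z(0) = b we get b = 3, and a·2π/3 + 3 = 4 gives a = 3/(2π), so
    z(θ) = (3/(2π)) θ + 3.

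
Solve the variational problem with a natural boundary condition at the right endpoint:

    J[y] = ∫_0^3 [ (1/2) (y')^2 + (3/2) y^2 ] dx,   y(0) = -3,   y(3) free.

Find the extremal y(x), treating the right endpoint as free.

The Lagrangian L = (1/2) (y')^2 + (3/2) y^2 gives
    ∂L/∂y = 3 y,   ∂L/∂y' = y'.
Euler-Lagrange: y'' − 3 y = 0.
With k = sqrt(3), the general solution is
    y(x) = A cosh(sqrt(3) x) + B sinh(sqrt(3) x).
Fixed left endpoint y(0) = -3 ⇒ A = -3.
The right endpoint x = 3 is free, so the natural (transversality) condition is ∂L/∂y' |_{x=3} = 0, i.e. y'(3) = 0.
Compute y'(x) = A k sinh(k x) + B k cosh(k x), so
    y'(3) = A k sinh(k·3) + B k cosh(k·3) = 0
    ⇒ B = −A tanh(k·3) = 3 tanh(sqrt(3)·3).
Therefore the extremal is
    y(x) = −3 cosh(sqrt(3) x) + 3 tanh(sqrt(3)·3) sinh(sqrt(3) x).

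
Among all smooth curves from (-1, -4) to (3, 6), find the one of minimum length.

Arc-length functional: J[y] = ∫ sqrt(1 + (y')^2) dx.
Lagrangian L = sqrt(1 + (y')^2) has no explicit y dependence, so ∂L/∂y = 0 and the Euler-Lagrange equation gives
    d/dx( y' / sqrt(1 + (y')^2) ) = 0  ⇒  y' / sqrt(1 + (y')^2) = const.
Hence y' is constant, so y(x) is affine.
Fitting the endpoints (-1, -4) and (3, 6):
    slope m = (6 − (-4)) / (3 − (-1)) = 5/2,
    intercept c = (-4) − m·(-1) = -3/2.
Extremal: y(x) = (5/2) x - 3/2.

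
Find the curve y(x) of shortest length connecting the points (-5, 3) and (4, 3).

Arc-length functional: J[y] = ∫ sqrt(1 + (y')^2) dx.
Lagrangian L = sqrt(1 + (y')^2) has no explicit y dependence, so ∂L/∂y = 0 and the Euler-Lagrange equation gives
    d/dx( y' / sqrt(1 + (y')^2) ) = 0  ⇒  y' / sqrt(1 + (y')^2) = const.
Hence y' is constant, so y(x) is affine.
Fitting the endpoints (-5, 3) and (4, 3):
    slope m = (3 − 3) / (4 − (-5)) = 0,
    intercept c = 3 − m·(-5) = 3.
Extremal: y(x) = 3.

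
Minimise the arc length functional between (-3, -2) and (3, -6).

Arc-length functional: J[y] = ∫ sqrt(1 + (y')^2) dx.
Lagrangian L = sqrt(1 + (y')^2) has no explicit y dependence, so ∂L/∂y = 0 and the Euler-Lagrange equation gives
    d/dx( y' / sqrt(1 + (y')^2) ) = 0  ⇒  y' / sqrt(1 + (y')^2) = const.
Hence y' is constant, so y(x) is affine.
Fitting the endpoints (-3, -2) and (3, -6):
    slope m = ((-6) − (-2)) / (3 − (-3)) = -2/3,
    intercept c = (-2) − m·(-3) = -4.
Extremal: y(x) = (-2/3) x - 4.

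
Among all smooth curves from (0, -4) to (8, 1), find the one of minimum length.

Arc-length functional: J[y] = ∫ sqrt(1 + (y')^2) dx.
Lagrangian L = sqrt(1 + (y')^2) has no explicit y dependence, so ∂L/∂y = 0 and the Euler-Lagrange equation gives
    d/dx( y' / sqrt(1 + (y')^2) ) = 0  ⇒  y' / sqrt(1 + (y')^2) = const.
Hence y' is constant, so y(x) is affine.
Fitting the endpoints (0, -4) and (8, 1):
    slope m = (1 − (-4)) / (8 − 0) = 5/8,
    intercept c = (-4) − m·0 = -4.
Extremal: y(x) = (5/8) x - 4.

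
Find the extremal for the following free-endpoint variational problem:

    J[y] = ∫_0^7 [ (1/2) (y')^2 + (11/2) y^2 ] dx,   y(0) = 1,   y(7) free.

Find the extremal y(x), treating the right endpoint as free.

The Lagrangian L = (1/2) (y')^2 + (11/2) y^2 gives
    ∂L/∂y = 11 y,   ∂L/∂y' = y'.
Euler-Lagrange: y'' − 11 y = 0.
With k = sqrt(11), the general solution is
    y(x) = A cosh(sqrt(11) x) + B sinh(sqrt(11) x).
Fixed left endpoint y(0) = 1 ⇒ A = 1.
The right endpoint x = 7 is free, so the natural (transversality) condition is ∂L/∂y' |_{x=7} = 0, i.e. y'(7) = 0.
Compute y'(x) = A k sinh(k x) + B k cosh(k x), so
    y'(7) = A k sinh(k·7) + B k cosh(k·7) = 0
    ⇒ B = −A tanh(k·7) = − tanh(sqrt(11)·7).
Therefore the extremal is
    y(x) = cosh(sqrt(11) x) − tanh(sqrt(11)·7) sinh(sqrt(11) x).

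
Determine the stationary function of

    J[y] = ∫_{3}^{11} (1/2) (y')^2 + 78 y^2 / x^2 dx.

The Lagrangian is L = (1/2) (y')^2 + 78 y^2 / x^2.
Compute ∂L/∂y = 156y/x^2, ∂L/∂y' = y'.
The Euler-Lagrange equation d/dx(∂L/∂y') − ∂L/∂y = 0 reduces to
    y'' − 156/x^2 · y = 0  (x > 0).
Its general solution is
    y(x) = A x^13 + B x^(-12),
with A, B fixed by the endpoint conditions.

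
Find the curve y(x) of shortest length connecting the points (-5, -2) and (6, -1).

Arc-length functional: J[y] = ∫ sqrt(1 + (y')^2) dx.
Lagrangian L = sqrt(1 + (y')^2) has no explicit y dependence, so ∂L/∂y = 0 and the Euler-Lagrange equation gives
    d/dx( y' / sqrt(1 + (y')^2) ) = 0  ⇒  y' / sqrt(1 + (y')^2) = const.
Hence y' is constant, so y(x) is affine.
Fitting the endpoints (-5, -2) and (6, -1):
    slope m = ((-1) − (-2)) / (6 − (-5)) = 1/11,
    intercept c = (-2) − m·(-5) = -17/11.
Extremal: y(x) = (1/11) x - 17/11.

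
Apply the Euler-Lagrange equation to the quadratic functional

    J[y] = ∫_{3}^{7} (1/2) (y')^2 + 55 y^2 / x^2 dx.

The Lagrangian is L = (1/2) (y')^2 + 55 y^2 / x^2.
Compute ∂L/∂y = 110y/x^2, ∂L/∂y' = y'.
The Euler-Lagrange equation d/dx(∂L/∂y') − ∂L/∂y = 0 reduces to
    y'' − 110/x^2 · y = 0  (x > 0).
Its general solution is
    y(x) = A x^11 + B x^(-10),
with A, B fixed by the endpoint conditions.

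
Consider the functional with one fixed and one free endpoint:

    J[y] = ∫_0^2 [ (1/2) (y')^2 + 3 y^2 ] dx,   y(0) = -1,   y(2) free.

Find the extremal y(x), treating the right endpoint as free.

The Lagrangian L = (1/2) (y')^2 + 3 y^2 gives
    ∂L/∂y = 6 y,   ∂L/∂y' = y'.
Euler-Lagrange: y'' − 6 y = 0.
With k = sqrt(6), the general solution is
    y(x) = A cosh(sqrt(6) x) + B sinh(sqrt(6) x).
Fixed left endpoint y(0) = -1 ⇒ A = -1.
The right endpoint x = 2 is free, so the natural (transversality) condition is ∂L/∂y' |_{x=2} = 0, i.e. y'(2) = 0.
Compute y'(x) = A k sinh(k x) + B k cosh(k x), so
    y'(2) = A k sinh(k·2) + B k cosh(k·2) = 0
    ⇒ B = −A tanh(k·2) = tanh(sqrt(6)·2).
Therefore the extremal is
    y(x) = −cosh(sqrt(6) x) + tanh(sqrt(6)·2) sinh(sqrt(6) x).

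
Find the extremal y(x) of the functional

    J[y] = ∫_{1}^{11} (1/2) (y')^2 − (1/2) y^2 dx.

The Lagrangian is L = (1/2) (y')^2 − (1/2) y^2.
Compute ∂L/∂y = -y, ∂L/∂y' = y'.
The Euler-Lagrange equation d/dx(∂L/∂y') − ∂L/∂y = 0 reduces to
    y'' + y = 0.
Its general solution is
    y(x) = A sin(x) + B cos(x),
with A, B fixed by the endpoint conditions.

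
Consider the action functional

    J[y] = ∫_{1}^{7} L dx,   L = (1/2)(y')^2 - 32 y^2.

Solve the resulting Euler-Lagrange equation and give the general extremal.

The Lagrangian is L = (1/2)(y')^2 - 32 y^2.
∂L/∂y = -64y.
∂L/∂y' = y'.
The Euler-Lagrange equation d/dx(∂L/∂y') − ∂L/∂y = 0 becomes:
    y'' + 64 y = 0
General solution: y(x) = A sin(8x) + B cos(8x), where A and B are arbitrary constants fixed by the endpoint conditions.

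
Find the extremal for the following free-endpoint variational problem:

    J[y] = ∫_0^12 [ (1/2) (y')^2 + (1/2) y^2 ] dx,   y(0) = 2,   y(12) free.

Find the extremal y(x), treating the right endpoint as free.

The Lagrangian L = (1/2) (y')^2 + (1/2) y^2 gives
    ∂L/∂y = 1 y,   ∂L/∂y' = y'.
Euler-Lagrange: y'' − y = 0.
With k = 1, the general solution is
    y(x) = A cosh(x) + B sinh(x).
Fixed left endpoint y(0) = 2 ⇒ A = 2.
The right endpoint x = 12 is free, so the natural (transversality) condition is ∂L/∂y' |_{x=12} = 0, i.e. y'(12) = 0.
Compute y'(x) = A k sinh(k x) + B k cosh(k x), so
    y'(12) = A k sinh(k·12) + B k cosh(k·12) = 0
    ⇒ B = −A tanh(k·12) = − 2 tanh(1·12).
Therefore the extremal is
    y(x) = 2 cosh(1 x) − 2 tanh(1·12) sinh(1 x).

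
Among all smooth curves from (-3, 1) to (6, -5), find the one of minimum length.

Arc-length functional: J[y] = ∫ sqrt(1 + (y')^2) dx.
Lagrangian L = sqrt(1 + (y')^2) has no explicit y dependence, so ∂L/∂y = 0 and the Euler-Lagrange equation gives
    d/dx( y' / sqrt(1 + (y')^2) ) = 0  ⇒  y' / sqrt(1 + (y')^2) = const.
Hence y' is constant, so y(x) is affine.
Fitting the endpoints (-3, 1) and (6, -5):
    slope m = ((-5) − 1) / (6 − (-3)) = -2/3,
    intercept c = 1 − m·(-3) = -1.
Extremal: y(x) = (-2/3) x - 1.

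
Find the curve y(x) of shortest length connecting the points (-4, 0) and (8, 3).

Arc-length functional: J[y] = ∫ sqrt(1 + (y')^2) dx.
Lagrangian L = sqrt(1 + (y')^2) has no explicit y dependence, so ∂L/∂y = 0 and the Euler-Lagrange equation gives
    d/dx( y' / sqrt(1 + (y')^2) ) = 0  ⇒  y' / sqrt(1 + (y')^2) = const.
Hence y' is constant, so y(x) is affine.
Fitting the endpoints (-4, 0) and (8, 3):
    slope m = (3 − 0) / (8 − (-4)) = 1/4,
    intercept c = 0 − m·(-4) = 1.
Extremal: y(x) = (1/4) x + 1.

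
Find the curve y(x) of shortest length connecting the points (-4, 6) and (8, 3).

Arc-length functional: J[y] = ∫ sqrt(1 + (y')^2) dx.
Lagrangian L = sqrt(1 + (y')^2) has no explicit y dependence, so ∂L/∂y = 0 and the Euler-Lagrange equation gives
    d/dx( y' / sqrt(1 + (y')^2) ) = 0  ⇒  y' / sqrt(1 + (y')^2) = const.
Hence y' is constant, so y(x) is affine.
Fitting the endpoints (-4, 6) and (8, 3):
    slope m = (3 − 6) / (8 − (-4)) = -1/4,
    intercept c = 6 − m·(-4) = 5.
Extremal: y(x) = (-1/4) x + 5.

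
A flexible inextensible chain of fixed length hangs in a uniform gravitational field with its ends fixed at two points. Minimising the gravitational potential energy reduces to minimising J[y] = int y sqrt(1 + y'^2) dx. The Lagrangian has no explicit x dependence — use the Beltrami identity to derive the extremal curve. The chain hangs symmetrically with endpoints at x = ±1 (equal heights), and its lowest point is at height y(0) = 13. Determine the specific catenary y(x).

The Lagrangian L(y, y') = y sqrt(1 + y'^2) has no explicit x dependence, so the Beltrami identity applies:
    L − y' ∂L/∂y' = C.
Compute ∂L/∂y' = y · y' / sqrt(1 + y'^2). Then
    L − y' ∂L/∂y'
    = y sqrt(1 + y'^2) − y · y'^2 / sqrt(1 + y'^2)
    = y (1 + y'^2 − y'^2) / sqrt(1 + y'^2)
    = y / sqrt(1 + y'^2) = C.
Squaring gives y^2 = C^2 (1 + y'^2), i.e.
    y'^2 = y^2 / C^2 − 1.
Separating variables,
    dy / sqrt(y^2 − C^2) = dx / C,
and integrating gives arccosh(y / C) = (x − a)/C, so
    y(x) = C cosh((x − a)/C),
the catenary. The constants C and a are fixed by the two endpoint conditions (and, for the hanging-chain problem, the length constraint selects C).
Now fit the given data. The endpoints x = ±1 are symmetric at equal height, so the catenary is even about its minimum: a = 0 and y(x) = C cosh(x/C). The lowest point is y(0) = C cosh(0) = C, and we are told y(0) = 13, so C = 13. Therefore
    y(x) = 13 cosh(x/13),
and at the endpoints
    y(±1) = 13 cosh(1/13).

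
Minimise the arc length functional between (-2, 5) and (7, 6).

Arc-length functional: J[y] = ∫ sqrt(1 + (y')^2) dx.
Lagrangian L = sqrt(1 + (y')^2) has no explicit y dependence, so ∂L/∂y = 0 and the Euler-Lagrange equation gives
    d/dx( y' / sqrt(1 + (y')^2) ) = 0  ⇒  y' / sqrt(1 + (y')^2) = const.
Hence y' is constant, so y(x) is affine.
Fitting the endpoints (-2, 5) and (7, 6):
    slope m = (6 − 5) / (7 − (-2)) = 1/9,
    intercept c = 5 − m·(-2) = 47/9.
Extremal: y(x) = (1/9) x + 47/9.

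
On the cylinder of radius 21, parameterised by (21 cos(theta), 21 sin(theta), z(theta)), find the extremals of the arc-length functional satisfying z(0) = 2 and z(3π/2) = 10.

Parameterise the cylinder of radius R = 21 as
    r(θ) = (21 cos θ, 21 sin θ, z(θ)).
The arc-length element is
    ds = sqrt(441 + (dz/dθ)^2) dθ,
so the Lagrangian is L = sqrt(441 + z'^2).
L depends on z' only, not on z or θ, so ∂L/∂z = 0 and
    ∂L/∂z' = z' / sqrt(441 + z'^2).
The Euler-Lagrange equation gives
    d/dθ( z' / sqrt(441 + z'^2) ) = 0,
so z' is constant. Integrating once:
    z(θ) = a θ + b,
a helix on the cylinder (a straight line when the cylinder is unrolled). The constants a, b are determined by the endpoint conditions.
With endpoint conditions z(0) = 2 and z(3π/2) = 10: from z(0) = b we get b = 2, and a·3π/2 + 2 = 10 gives a = 16/(3π), so
    z(θ) = (16/(3π)) θ + 2.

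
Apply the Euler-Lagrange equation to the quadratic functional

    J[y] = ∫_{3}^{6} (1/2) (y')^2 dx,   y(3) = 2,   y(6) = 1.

The Lagrangian is L = (1/2) (y')^2.
Compute ∂L/∂y = 0, ∂L/∂y' = y'.
The Euler-Lagrange equation d/dx(∂L/∂y') − ∂L/∂y = 0 reduces to
    y'' = 0.
Its general solution is
    y(x) = A x + B,
with A, B fixed by the endpoint conditions.
Applying the endpoint conditions y(3) = 2 and y(6) = 1: solve A·3 + B = 2 and A·6 + B = 1. Subtracting gives A(6 − 3) = 1 − 2, so A = -1/3, and B = 2 − A·3 = 3. Therefore
    y(x) = (-1/3) x + 3.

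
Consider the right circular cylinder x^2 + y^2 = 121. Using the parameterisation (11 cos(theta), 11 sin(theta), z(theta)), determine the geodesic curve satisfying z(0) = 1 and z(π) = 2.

Parameterise the cylinder of radius R = 11 as
    r(θ) = (11 cos θ, 11 sin θ, z(θ)).
The arc-length element is
    ds = sqrt(121 + (dz/dθ)^2) dθ,
so the Lagrangian is L = sqrt(121 + z'^2).
L depends on z' only, not on z or θ, so ∂L/∂z = 0 and
    ∂L/∂z' = z' / sqrt(121 + z'^2).
The Euler-Lagrange equation gives
    d/dθ( z' / sqrt(121 + z'^2) ) = 0,
so z' is constant. Integrating once:
    z(θ) = a θ + b,
a helix on the cylinder (a straight line when the cylinder is unrolled). The constants a, b are determined by the endpoint conditions.
With endpoint conditions z(0) = 1 and z(π) = 2: from z(0) = b we get b = 1, and a·π + 1 = 2 gives a = 1/π, so
    z(θ) = (1/π) θ + 1.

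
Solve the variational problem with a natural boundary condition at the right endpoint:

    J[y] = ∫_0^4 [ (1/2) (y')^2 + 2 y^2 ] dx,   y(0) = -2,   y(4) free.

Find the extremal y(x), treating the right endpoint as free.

The Lagrangian L = (1/2) (y')^2 + 2 y^2 gives
    ∂L/∂y = 4 y,   ∂L/∂y' = y'.
Euler-Lagrange: y'' − 4 y = 0.
With k = 2, the general solution is
    y(x) = A cosh(2 x) + B sinh(2 x).
Fixed left endpoint y(0) = -2 ⇒ A = -2.
The right endpoint x = 4 is free, so the natural (transversality) condition is ∂L/∂y' |_{x=4} = 0, i.e. y'(4) = 0.
Compute y'(x) = A k sinh(k x) + B k cosh(k x), so
    y'(4) = A k sinh(k·4) + B k cosh(k·4) = 0
    ⇒ B = −A tanh(k·4) = 2 tanh(2·4).
Therefore the extremal is
    y(x) = −2 cosh(2 x) + 2 tanh(2·4) sinh(2 x).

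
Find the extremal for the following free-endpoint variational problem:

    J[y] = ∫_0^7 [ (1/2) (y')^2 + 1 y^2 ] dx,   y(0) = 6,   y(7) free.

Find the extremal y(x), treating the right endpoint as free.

The Lagrangian L = (1/2) (y')^2 + 1 y^2 gives
    ∂L/∂y = 2 y,   ∂L/∂y' = y'.
Euler-Lagrange: y'' − 2 y = 0.
With k = sqrt(2), the general solution is
    y(x) = A cosh(sqrt(2) x) + B sinh(sqrt(2) x).
Fixed left endpoint y(0) = 6 ⇒ A = 6.
The right endpoint x = 7 is free, so the natural (transversality) condition is ∂L/∂y' |_{x=7} = 0, i.e. y'(7) = 0.
Compute y'(x) = A k sinh(k x) + B k cosh(k x), so
    y'(7) = A k sinh(k·7) + B k cosh(k·7) = 0
    ⇒ B = −A tanh(k·7) = − 6 tanh(sqrt(2)·7).
Therefore the extremal is
    y(x) = 6 cosh(sqrt(2) x) − 6 tanh(sqrt(2)·7) sinh(sqrt(2) x).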